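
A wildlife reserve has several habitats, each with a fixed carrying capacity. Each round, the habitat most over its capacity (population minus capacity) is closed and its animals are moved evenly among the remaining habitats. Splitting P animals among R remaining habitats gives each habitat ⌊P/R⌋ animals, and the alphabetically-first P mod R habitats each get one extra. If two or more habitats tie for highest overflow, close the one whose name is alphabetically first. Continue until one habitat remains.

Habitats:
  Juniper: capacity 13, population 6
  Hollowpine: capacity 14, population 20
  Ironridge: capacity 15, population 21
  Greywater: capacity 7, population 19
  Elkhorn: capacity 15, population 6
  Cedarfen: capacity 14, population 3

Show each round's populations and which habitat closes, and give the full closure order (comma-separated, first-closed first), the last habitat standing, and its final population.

Closure order: Greywater, Hollowpine, Ironridge, Juniper, Cedarfen
Last habitat: Elkhorn with 75 animals

Round 1: Cedarfen=3 Elkhorn=6 Greywater=19 Hollowpine=20 Ironridge=21 Juniper=6 → close Greywater (overflow 12)
  19÷5 = 3 each, +1 to first 4
Round 2: Cedarfen=7 Elkhorn=10 Hollowpine=24 Ironridge=25 Juniper=9 → close Hollowpine (overflow 10)
  24÷4 = 6 each, +1 to first 0
Round 3: Cedarfen=13 Elkhorn=16 Ironridge=31 Juniper=15 → close Ironridge (overflow 16)
  31÷3 = 10 each, +1 to first 1
Round 4: Cedarfen=24 Elkhorn=26 Juniper=25 → close Juniper (overflow 12)
  25÷2 = 12 each, +1 to first 1
Round 5: Cedarfen=37 Elkhorn=38 → close Cedarfen (overflow 23)
  37÷1 = 37 each, +1 to first 0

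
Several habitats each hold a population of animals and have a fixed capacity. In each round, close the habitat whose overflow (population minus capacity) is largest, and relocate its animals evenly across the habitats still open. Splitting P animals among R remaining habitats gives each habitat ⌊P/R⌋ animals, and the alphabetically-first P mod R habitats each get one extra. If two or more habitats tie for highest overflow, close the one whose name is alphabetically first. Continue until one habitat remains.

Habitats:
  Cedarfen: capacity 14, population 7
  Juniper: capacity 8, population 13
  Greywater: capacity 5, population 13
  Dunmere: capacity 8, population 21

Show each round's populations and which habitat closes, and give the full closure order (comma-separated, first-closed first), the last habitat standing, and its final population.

Round 1: Cedarfen=7 Dunmere=21 Greywater=13 Juniper=13 → close Dunmere (overflow 13)
  21÷3 = 7 each, +1 to first 0
Round 2: Cedarfen=14 Greywater=20 Juniper=20 → close Greywater (overflow 15)
  20÷2 = 10 each, +1 to first 0
Round 3: Cedarfen=24 Juniper=30 → close Juniper (overflow 22)
  30÷1 = 30 each, +1 to first 0

Closure order: Dunmere, Greywater, Juniper
Last habitat: Cedarfen with 54 animals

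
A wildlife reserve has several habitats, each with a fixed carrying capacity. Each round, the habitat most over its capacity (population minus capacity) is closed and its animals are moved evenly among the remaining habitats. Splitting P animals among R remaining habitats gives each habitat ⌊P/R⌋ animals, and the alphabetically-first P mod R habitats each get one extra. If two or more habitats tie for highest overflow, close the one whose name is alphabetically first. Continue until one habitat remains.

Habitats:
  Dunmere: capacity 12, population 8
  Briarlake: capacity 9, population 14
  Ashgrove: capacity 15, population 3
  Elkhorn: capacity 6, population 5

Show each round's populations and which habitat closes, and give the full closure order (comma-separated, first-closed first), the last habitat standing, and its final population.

Round 1: Ashgrove=3 Briarlake=14 Dunmere=8 Elkhorn=5 → close Briarlake (overflow 5)
  14÷3 = 4 each, +1 to first 2
Round 2: Ashgrove=8 Dunmere=13 Elkhorn=9 → close Elkhorn (overflow 3)
  9÷2 = 4 each, +1 to first 1
Round 3: Ashgrove=13 Dunmere=17 → close Dunmere (overflow 5)
  17÷1 = 17 each, +1 to first 0

Closure order: Briarlake, Elkhorn, Dunmere
Last habitat: Ashgrove with 30 animals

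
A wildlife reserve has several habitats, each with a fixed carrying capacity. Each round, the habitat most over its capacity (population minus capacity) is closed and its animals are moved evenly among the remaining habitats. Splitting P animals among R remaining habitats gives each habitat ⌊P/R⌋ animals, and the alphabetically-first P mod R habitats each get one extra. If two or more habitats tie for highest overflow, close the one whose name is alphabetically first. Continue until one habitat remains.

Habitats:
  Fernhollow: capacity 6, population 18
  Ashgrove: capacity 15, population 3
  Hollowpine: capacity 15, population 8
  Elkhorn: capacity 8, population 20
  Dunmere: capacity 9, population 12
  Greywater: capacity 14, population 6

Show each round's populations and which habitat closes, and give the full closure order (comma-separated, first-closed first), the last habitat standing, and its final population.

Round 1: Ashgrove=3 Dunmere=12 Elkhorn=20 Fernhollow=18 Greywater=6 Hollowpine=8 → close Elkhorn (overflow 12)
  20÷5 = 4 each, +1 to first 0
Round 2: Ashgrove=7 Dunmere=16 Fernhollow=22 Greywater=10 Hollowpine=12 → close Fernhollow (overflow 16)
  22÷4 = 5 each, +1 to first 2
Round 3: Ashgrove=13 Dunmere=22 Greywater=15 Hollowpine=17 → close Dunmere (overflow 13)
  22÷3 = 7 each, +1 to first 1
Round 4: Ashgrove=21 Greywater=22 Hollowpine=24 → close Hollowpine (overflow 9)
  24÷2 = 12 each, +1 to first 0
Round 5: Ashgrove=33 Greywater=34 → close Greywater (overflow 20)
  34÷1 = 34 each, +1 to first 0

Closure order: Elkhorn, Fernhollow, Dunmere, Hollowpine, Greywater
Last habitat: Ashgrove with 67 animals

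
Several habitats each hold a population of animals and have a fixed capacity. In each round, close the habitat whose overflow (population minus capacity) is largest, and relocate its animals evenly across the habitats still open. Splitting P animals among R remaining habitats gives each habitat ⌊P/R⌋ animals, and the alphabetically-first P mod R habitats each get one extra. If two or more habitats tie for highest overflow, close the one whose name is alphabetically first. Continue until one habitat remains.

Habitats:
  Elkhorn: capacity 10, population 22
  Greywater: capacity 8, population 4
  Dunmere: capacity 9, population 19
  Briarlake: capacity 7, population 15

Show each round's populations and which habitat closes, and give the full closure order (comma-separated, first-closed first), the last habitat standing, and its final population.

Round 1: Briarlake=15 Dunmere=19 Elkhorn=22 Greywater=4 → close Elkhorn (overflow 12)
  22÷3 = 7 each, +1 to first 1
Round 2: Briarlake=23 Dunmere=26 Greywater=11 → close Dunmere (overflow 17)
  26÷2 = 13 each, +1 to first 0
Round 3: Briarlake=36 Greywater=24 → close Briarlake (overflow 29)
  36÷1 = 36 each, +1 to first 0

Closure order: Elkhorn, Dunmere, Briarlake
Last habitat: Greywater with 60 animals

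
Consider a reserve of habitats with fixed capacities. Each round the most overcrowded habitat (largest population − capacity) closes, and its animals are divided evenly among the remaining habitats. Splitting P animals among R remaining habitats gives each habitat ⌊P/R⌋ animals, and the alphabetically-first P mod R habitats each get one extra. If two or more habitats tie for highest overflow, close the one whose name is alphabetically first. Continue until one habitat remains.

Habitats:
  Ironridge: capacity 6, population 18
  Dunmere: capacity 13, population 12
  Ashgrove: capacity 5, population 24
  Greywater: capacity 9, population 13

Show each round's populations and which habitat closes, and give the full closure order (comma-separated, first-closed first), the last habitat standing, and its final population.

Round 1: Ashgrove=24 Dunmere=12 Greywater=13 Ironridge=18 → close Ashgrove (overflow 19)
  24÷3 = 8 each, +1 to first 0
Round 2: Dunmere=20 Greywater=21 Ironridge=26 → close Ironridge (overflow 20)
  26÷2 = 13 each, +1 to first 0
Round 3: Dunmere=33 Greywater=34 → close Greywater (overflow 25)
  34÷1 = 34 each, +1 to first 0

Closure order: Ashgrove, Ironridge, Greywater
Last habitat: Dunmere with 67 animals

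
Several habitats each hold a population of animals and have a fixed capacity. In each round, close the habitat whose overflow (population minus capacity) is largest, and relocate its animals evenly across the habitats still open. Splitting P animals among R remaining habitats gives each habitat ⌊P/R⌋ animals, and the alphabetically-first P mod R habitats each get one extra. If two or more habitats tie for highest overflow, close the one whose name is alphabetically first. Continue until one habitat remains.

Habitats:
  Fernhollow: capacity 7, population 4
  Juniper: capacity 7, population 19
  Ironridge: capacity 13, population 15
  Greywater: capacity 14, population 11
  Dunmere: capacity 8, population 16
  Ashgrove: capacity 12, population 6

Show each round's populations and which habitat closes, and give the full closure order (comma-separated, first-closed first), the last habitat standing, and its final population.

Closure order: Juniper, Dunmere, Ironridge, Fernhollow, Greywater
Last habitat: Ashgrove with 71 animals

Round 1: Ashgrove=6 Dunmere=16 Fernhollow=4 Greywater=11 Ironridge=15 Juniper=19 → close Juniper (overflow 12)
  19÷5 = 3 each, +1 to first 4
Round 2: Ashgrove=10 Dunmere=20 Fernhollow=8 Greywater=15 Ironridge=18 → close Dunmere (overflow 12)
  20÷4 = 5 each, +1 to first 0
Round 3: Ashgrove=15 Fernhollow=13 Greywater=20 Ironridge=23 → close Ironridge (overflow 10)
  23÷3 = 7 each, +1 to first 2
Round 4: Ashgrove=23 Fernhollow=21 Greywater=27 → close Fernhollow (overflow 14)
  21÷2 = 10 each, +1 to first 1
Round 5: Ashgrove=34 Greywater=37 → close Greywater (overflow 23)
  37÷1 = 37 each, +1 to first 0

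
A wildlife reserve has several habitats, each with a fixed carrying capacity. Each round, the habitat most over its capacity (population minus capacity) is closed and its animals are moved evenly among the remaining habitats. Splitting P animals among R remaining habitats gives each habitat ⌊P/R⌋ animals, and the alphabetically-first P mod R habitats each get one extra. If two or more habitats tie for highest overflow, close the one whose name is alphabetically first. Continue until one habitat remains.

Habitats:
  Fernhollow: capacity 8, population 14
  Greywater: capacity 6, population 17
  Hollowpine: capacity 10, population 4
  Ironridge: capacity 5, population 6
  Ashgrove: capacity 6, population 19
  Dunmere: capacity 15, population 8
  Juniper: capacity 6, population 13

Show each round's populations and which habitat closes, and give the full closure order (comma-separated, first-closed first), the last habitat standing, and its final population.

Closure order: Ashgrove, Greywater, Juniper, Fernhollow, Ironridge, Dunmere
Last habitat: Hollowpine with 81 animals

Round 1: Ashgrove=19 Dunmere=8 Fernhollow=14 Greywater=17 Hollowpine=4 Ironridge=6 Juniper=13 → close Ashgrove (overflow 13)
  19÷6 = 3 each, +1 to first 1
Round 2: Dunmere=12 Fernhollow=17 Greywater=20 Hollowpine=7 Ironridge=9 Juniper=16 → close Greywater (overflow 14)
  20÷5 = 4 each, +1 to first 0
Round 3: Dunmere=16 Fernhollow=21 Hollowpine=11 Ironridge=13 Juniper=20 → close Juniper (overflow 14)
  20÷4 = 5 each, +1 to first 0
Round 4: Dunmere=21 Fernhollow=26 Hollowpine=16 Ironridge=18 → close Fernhollow (overflow 18)
  26÷3 = 8 each, +1 to first 2
Round 5: Dunmere=30 Hollowpine=25 Ironridge=26 → close Ironridge (overflow 21)
  26÷2 = 13 each, +1 to first 0
Round 6: Dunmere=43 Hollowpine=38 → close Dunmere (overflow 28)
  43÷1 = 43 each, +1 to first 0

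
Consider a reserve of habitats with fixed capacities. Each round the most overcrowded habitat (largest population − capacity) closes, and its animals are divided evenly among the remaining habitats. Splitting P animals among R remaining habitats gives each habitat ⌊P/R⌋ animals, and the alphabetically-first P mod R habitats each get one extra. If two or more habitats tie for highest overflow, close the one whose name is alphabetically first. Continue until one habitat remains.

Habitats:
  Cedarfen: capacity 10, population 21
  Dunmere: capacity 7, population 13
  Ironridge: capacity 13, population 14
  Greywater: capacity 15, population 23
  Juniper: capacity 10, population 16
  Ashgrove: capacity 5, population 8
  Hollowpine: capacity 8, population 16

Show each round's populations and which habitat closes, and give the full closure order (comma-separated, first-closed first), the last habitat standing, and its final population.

Closure order: Cedarfen, Greywater, Dunmere, Hollowpine, Ashgrove, Juniper
Last habitat: Ironridge with 111 animals

Round 1: Ashgrove=8 Cedarfen=21 Dunmere=13 Greywater=23 Hollowpine=16 Ironridge=14 Juniper=16 → close Cedarfen (overflow 11)
  21÷6 = 3 each, +1 to first 3
Round 2: Ashgrove=12 Dunmere=17 Greywater=27 Hollowpine=19 Ironridge=17 Juniper=19 → close Greywater (overflow 12)
  27÷5 = 5 each, +1 to first 2
Round 3: Ashgrove=18 Dunmere=23 Hollowpine=24 Ironridge=22 Juniper=24 → close Dunmere (overflow 16)
  23÷4 = 5 each, +1 to first 3
Round 4: Ashgrove=24 Hollowpine=30 Ironridge=28 Juniper=29 → close Hollowpine (overflow 22)
  30÷3 = 10 each, +1 to first 0
Round 5: Ashgrove=34 Ironridge=38 Juniper=39 → close Ashgrove (overflow 29)
  34÷2 = 17 each, +1 to first 0
Round 6: Ironridge=55 Juniper=56 → close Juniper (overflow 46)
  56÷1 = 56 each, +1 to first 0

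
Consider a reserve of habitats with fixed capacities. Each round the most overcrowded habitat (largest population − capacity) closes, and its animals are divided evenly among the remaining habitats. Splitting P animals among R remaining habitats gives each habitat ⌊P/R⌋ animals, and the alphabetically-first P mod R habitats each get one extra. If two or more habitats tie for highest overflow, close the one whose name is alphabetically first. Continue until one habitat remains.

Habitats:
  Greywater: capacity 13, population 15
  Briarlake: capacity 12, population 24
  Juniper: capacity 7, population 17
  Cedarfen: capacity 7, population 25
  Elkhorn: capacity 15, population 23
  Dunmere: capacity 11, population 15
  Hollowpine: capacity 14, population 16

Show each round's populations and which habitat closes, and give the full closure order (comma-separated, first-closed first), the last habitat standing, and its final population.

Round 1: Briarlake=24 Cedarfen=25 Dunmere=15 Elkhorn=23 Greywater=15 Hollowpine=16 Juniper=17 → close Cedarfen (overflow 18)
  25÷6 = 4 each, +1 to first 1
Round 2: Briarlake=29 Dunmere=19 Elkhorn=27 Greywater=19 Hollowpine=20 Juniper=21 → close Briarlake (overflow 17)
  29÷5 = 5 each, +1 to first 4
Round 3: Dunmere=25 Elkhorn=33 Greywater=25 Hollowpine=26 Juniper=26 → close Juniper (overflow 19)
  26÷4 = 6 each, +1 to first 2
Round 4: Dunmere=32 Elkhorn=40 Greywater=31 Hollowpine=32 → close Elkhorn (overflow 25)
  40÷3 = 13 each, +1 to first 1
Round 5: Dunmere=46 Greywater=44 Hollowpine=45 → close Dunmere (overflow 35)
  46÷2 = 23 each, +1 to first 0
Round 6: Greywater=67 Hollowpine=68 → close Greywater (overflow 54)
  67÷1 = 67 each, +1 to first 0

Closure order: Cedarfen, Briarlake, Juniper, Elkhorn, Dunmere, Greywater
Last habitat: Hollowpine with 135 animals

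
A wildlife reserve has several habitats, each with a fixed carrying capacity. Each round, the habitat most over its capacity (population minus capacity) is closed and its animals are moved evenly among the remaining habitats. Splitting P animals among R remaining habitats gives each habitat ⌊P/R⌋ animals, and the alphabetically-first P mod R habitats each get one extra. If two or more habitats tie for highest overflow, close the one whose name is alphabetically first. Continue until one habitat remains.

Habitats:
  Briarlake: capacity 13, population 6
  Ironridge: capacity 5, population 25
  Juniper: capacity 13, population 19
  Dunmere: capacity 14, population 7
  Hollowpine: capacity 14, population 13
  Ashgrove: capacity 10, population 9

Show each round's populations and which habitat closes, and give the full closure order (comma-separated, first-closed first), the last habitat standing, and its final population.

Closure order: Ironridge, Juniper, Ashgrove, Hollowpine, Briarlake
Last habitat: Dunmere with 79 animals

Round 1: Ashgrove=9 Briarlake=6 Dunmere=7 Hollowpine=13 Ironridge=25 Juniper=19 → close Ironridge (overflow 20)
  25÷5 = 5 each, +1 to first 0
Round 2: Ashgrove=14 Briarlake=11 Dunmere=12 Hollowpine=18 Juniper=24 → close Juniper (overflow 11)
  24÷4 = 6 each, +1 to first 0
Round 3: Ashgrove=20 Briarlake=17 Dunmere=18 Hollowpine=24 → close Ashgrove (overflow 10)
  20÷3 = 6 each, +1 to first 2
Round 4: Briarlake=24 Dunmere=25 Hollowpine=30 → close Hollowpine (overflow 16)
  30÷2 = 15 each, +1 to first 0
Round 5: Briarlake=39 Dunmere=40 → close Briarlake (overflow 26)
  39÷1 = 39 each, +1 to first 0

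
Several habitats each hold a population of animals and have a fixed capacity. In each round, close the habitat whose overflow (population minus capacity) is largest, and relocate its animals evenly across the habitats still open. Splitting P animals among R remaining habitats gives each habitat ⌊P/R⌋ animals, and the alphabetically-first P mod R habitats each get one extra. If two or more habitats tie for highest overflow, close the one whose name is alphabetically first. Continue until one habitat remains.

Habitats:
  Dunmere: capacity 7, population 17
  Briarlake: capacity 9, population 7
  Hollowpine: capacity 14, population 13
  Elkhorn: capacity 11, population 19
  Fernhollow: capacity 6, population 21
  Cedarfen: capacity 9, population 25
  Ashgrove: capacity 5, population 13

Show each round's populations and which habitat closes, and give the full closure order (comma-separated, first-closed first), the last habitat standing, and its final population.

Closure order: Cedarfen, Fernhollow, Dunmere, Ashgrove, Elkhorn, Briarlake
Last habitat: Hollowpine with 115 animals

Round 1: Ashgrove=13 Briarlake=7 Cedarfen=25 Dunmere=17 Elkhorn=19 Fernhollow=21 Hollowpine=13 → close Cedarfen (overflow 16)
  25÷6 = 4 each, +1 to first 1
Round 2: Ashgrove=18 Briarlake=11 Dunmere=21 Elkhorn=23 Fernhollow=25 Hollowpine=17 → close Fernhollow (overflow 19)
  25÷5 = 5 each, +1 to first 0
Round 3: Ashgrove=23 Briarlake=16 Dunmere=26 Elkhorn=28 Hollowpine=22 → close Dunmere (overflow 19)
  26÷4 = 6 each, +1 to first 2
Round 4: Ashgrove=30 Briarlake=23 Elkhorn=34 Hollowpine=28 → close Ashgrove (overflow 25)
  30÷3 = 10 each, +1 to first 0
Round 5: Briarlake=33 Elkhorn=44 Hollowpine=38 → close Elkhorn (overflow 33)
  44÷2 = 22 each, +1 to first 0
Round 6: Briarlake=55 Hollowpine=60 → close Briarlake (overflow 46)
  55÷1 = 55 each, +1 to first 0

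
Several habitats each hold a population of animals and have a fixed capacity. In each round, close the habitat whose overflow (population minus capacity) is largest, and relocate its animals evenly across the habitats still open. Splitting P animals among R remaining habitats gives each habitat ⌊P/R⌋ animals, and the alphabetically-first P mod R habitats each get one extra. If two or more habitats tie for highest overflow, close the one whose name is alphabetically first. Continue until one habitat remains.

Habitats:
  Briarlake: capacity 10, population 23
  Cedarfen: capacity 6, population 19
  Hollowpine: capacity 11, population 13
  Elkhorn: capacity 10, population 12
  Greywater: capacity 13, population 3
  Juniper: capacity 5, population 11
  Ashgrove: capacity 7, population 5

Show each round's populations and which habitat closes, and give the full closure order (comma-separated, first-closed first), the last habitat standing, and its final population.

Closure order: Briarlake, Cedarfen, Juniper, Elkhorn, Hollowpine, Ashgrove
Last habitat: Greywater with 86 animals

Round 1: Ashgrove=5 Briarlake=23 Cedarfen=19 Elkhorn=12 Greywater=3 Hollowpine=13 Juniper=11 → close Briarlake (overflow 13)
  23÷6 = 3 each, +1 to first 5
Round 2: Ashgrove=9 Cedarfen=23 Elkhorn=16 Greywater=7 Hollowpine=17 Juniper=14 → close Cedarfen (overflow 17)
  23÷5 = 4 each, +1 to first 3
Round 3: Ashgrove=14 Elkhorn=21 Greywater=12 Hollowpine=21 Juniper=18 → close Juniper (overflow 13)
  18÷4 = 4 each, +1 to first 2
Round 4: Ashgrove=19 Elkhorn=26 Greywater=16 Hollowpine=25 → close Elkhorn (overflow 16)
  26÷3 = 8 each, +1 to first 2
Round 5: Ashgrove=28 Greywater=25 Hollowpine=33 → close Hollowpine (overflow 22)
  33÷2 = 16 each, +1 to first 1
Round 6: Ashgrove=45 Greywater=41 → close Ashgrove (overflow 38)
  45÷1 = 45 each, +1 to first 0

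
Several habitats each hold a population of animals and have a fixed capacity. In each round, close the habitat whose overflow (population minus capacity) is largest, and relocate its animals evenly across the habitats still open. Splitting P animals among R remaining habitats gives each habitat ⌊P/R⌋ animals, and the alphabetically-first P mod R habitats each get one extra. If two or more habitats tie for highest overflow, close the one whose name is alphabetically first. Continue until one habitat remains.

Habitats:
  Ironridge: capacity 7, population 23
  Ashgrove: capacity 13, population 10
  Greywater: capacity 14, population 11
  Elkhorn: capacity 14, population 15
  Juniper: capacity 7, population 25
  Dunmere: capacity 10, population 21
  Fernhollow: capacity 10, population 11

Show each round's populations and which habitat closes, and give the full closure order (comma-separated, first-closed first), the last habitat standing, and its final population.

Round 1: Ashgrove=10 Dunmere=21 Elkhorn=15 Fernhollow=11 Greywater=11 Ironridge=23 Juniper=25 → close Juniper (overflow 18)
  25÷6 = 4 each, +1 to first 1
Round 2: Ashgrove=15 Dunmere=25 Elkhorn=19 Fernhollow=15 Greywater=15 Ironridge=27 → close Ironridge (overflow 20)
  27÷5 = 5 each, +1 to first 2
Round 3: Ashgrove=21 Dunmere=31 Elkhorn=24 Fernhollow=20 Greywater=20 → close Dunmere (overflow 21)
  31÷4 = 7 each, +1 to first 3
Round 4: Ashgrove=29 Elkhorn=32 Fernhollow=28 Greywater=27 → close Elkhorn (overflow 18)
  32÷3 = 10 each, +1 to first 2
Round 5: Ashgrove=40 Fernhollow=39 Greywater=37 → close Fernhollow (overflow 29)
  39÷2 = 19 each, +1 to first 1
Round 6: Ashgrove=60 Greywater=56 → close Ashgrove (overflow 47)
  60÷1 = 60 each, +1 to first 0

Closure order: Juniper, Ironridge, Dunmere, Elkhorn, Fernhollow, Ashgrove
Last habitat: Greywater with 116 animals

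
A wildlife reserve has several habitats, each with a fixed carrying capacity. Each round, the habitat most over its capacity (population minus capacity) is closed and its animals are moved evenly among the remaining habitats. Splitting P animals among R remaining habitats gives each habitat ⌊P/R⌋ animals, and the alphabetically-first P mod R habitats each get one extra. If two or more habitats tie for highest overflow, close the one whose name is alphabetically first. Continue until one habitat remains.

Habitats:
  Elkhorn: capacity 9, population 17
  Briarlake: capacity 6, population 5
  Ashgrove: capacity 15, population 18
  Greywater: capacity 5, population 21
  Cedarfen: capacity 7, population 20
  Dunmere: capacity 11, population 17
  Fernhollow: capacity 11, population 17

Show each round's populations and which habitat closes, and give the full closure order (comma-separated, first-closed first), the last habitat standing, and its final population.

Round 1: Ashgrove=18 Briarlake=5 Cedarfen=20 Dunmere=17 Elkhorn=17 Fernhollow=17 Greywater=21 → close Greywater (overflow 16)
  21÷6 = 3 each, +1 to first 3
Round 2: Ashgrove=22 Briarlake=9 Cedarfen=24 Dunmere=20 Elkhorn=20 Fernhollow=20 → close Cedarfen (overflow 17)
  24÷5 = 4 each, +1 to first 4
Round 3: Ashgrove=27 Briarlake=14 Dunmere=25 Elkhorn=25 Fernhollow=24 → close Elkhorn (overflow 16)
  25÷4 = 6 each, +1 to first 1
Round 4: Ashgrove=34 Briarlake=20 Dunmere=31 Fernhollow=30 → close Dunmere (overflow 20)
  31÷3 = 10 each, +1 to first 1
Round 5: Ashgrove=45 Briarlake=30 Fernhollow=40 → close Ashgrove (overflow 30)
  45÷2 = 22 each, +1 to first 1
Round 6: Briarlake=53 Fernhollow=62 → close Fernhollow (overflow 51)
  62÷1 = 62 each, +1 to first 0

Closure order: Greywater, Cedarfen, Elkhorn, Dunmere, Ashgrove, Fernhollow
Last habitat: Briarlake with 115 animals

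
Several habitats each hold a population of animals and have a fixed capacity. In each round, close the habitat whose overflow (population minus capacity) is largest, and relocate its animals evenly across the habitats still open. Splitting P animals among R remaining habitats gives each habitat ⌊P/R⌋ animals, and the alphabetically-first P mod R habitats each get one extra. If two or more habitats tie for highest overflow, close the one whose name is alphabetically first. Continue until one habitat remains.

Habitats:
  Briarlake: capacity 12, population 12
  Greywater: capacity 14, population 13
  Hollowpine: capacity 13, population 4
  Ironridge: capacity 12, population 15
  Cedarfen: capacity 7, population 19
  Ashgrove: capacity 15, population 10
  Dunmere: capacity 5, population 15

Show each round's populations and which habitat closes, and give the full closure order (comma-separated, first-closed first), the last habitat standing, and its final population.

Closure order: Cedarfen, Dunmere, Ironridge, Briarlake, Greywater, Ashgrove
Last habitat: Hollowpine with 88 animals

Round 1: Ashgrove=10 Briarlake=12 Cedarfen=19 Dunmere=15 Greywater=13 Hollowpine=4 Ironridge=15 → close Cedarfen (overflow 12)
  19÷6 = 3 each, +1 to first 1
Round 2: Ashgrove=14 Briarlake=15 Dunmere=18 Greywater=16 Hollowpine=7 Ironridge=18 → close Dunmere (overflow 13)
  18÷5 = 3 each, +1 to first 3
Round 3: Ashgrove=18 Briarlake=19 Greywater=20 Hollowpine=10 Ironridge=21 → close Ironridge (overflow 9)
  21÷4 = 5 each, +1 to first 1
Round 4: Ashgrove=24 Briarlake=24 Greywater=25 Hollowpine=15 → close Briarlake (overflow 12)
  24÷3 = 8 each, +1 to first 0
Round 5: Ashgrove=32 Greywater=33 Hollowpine=23 → close Greywater (overflow 19)
  33÷2 = 16 each, +1 to first 1
Round 6: Ashgrove=49 Hollowpine=39 → close Ashgrove (overflow 34)
  49÷1 = 49 each, +1 to first 0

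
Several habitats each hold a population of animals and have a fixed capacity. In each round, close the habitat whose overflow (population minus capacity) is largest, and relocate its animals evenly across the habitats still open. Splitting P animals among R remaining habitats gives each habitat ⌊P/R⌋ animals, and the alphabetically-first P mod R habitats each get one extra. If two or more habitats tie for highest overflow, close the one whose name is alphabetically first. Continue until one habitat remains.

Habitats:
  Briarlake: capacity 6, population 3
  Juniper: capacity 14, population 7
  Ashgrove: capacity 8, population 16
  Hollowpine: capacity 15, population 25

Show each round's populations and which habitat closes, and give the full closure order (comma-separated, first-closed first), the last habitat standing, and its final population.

Closure order: Hollowpine, Ashgrove, Briarlake
Last habitat: Juniper with 51 animals

Round 1: Ashgrove=16 Briarlake=3 Hollowpine=25 Juniper=7 → close Hollowpine (overflow 10)
  25÷3 = 8 each, +1 to first 1
Round 2: Ashgrove=25 Briarlake=11 Juniper=15 → close Ashgrove (overflow 17)
  25÷2 = 12 each, +1 to first 1
Round 3: Briarlake=24 Juniper=27 → close Briarlake (overflow 18)
  24÷1 = 24 each, +1 to first 0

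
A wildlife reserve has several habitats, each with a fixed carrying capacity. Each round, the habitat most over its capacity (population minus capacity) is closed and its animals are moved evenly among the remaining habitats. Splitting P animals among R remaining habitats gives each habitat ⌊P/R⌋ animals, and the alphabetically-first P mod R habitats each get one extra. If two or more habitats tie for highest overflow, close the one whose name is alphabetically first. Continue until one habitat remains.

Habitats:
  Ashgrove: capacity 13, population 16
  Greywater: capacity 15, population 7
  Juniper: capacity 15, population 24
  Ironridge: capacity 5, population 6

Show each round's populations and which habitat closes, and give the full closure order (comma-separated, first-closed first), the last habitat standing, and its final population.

Round 1: Ashgrove=16 Greywater=7 Ironridge=6 Juniper=24 → close Juniper (overflow 9)
  24÷3 = 8 each, +1 to first 0
Round 2: Ashgrove=24 Greywater=15 Ironridge=14 → close Ashgrove (overflow 11)
  24÷2 = 12 each, +1 to first 0
Round 3: Greywater=27 Ironridge=26 → close Ironridge (overflow 21)
  26÷1 = 26 each, +1 to first 0

Closure order: Juniper, Ashgrove, Ironridge
Last habitat: Greywater with 53 animals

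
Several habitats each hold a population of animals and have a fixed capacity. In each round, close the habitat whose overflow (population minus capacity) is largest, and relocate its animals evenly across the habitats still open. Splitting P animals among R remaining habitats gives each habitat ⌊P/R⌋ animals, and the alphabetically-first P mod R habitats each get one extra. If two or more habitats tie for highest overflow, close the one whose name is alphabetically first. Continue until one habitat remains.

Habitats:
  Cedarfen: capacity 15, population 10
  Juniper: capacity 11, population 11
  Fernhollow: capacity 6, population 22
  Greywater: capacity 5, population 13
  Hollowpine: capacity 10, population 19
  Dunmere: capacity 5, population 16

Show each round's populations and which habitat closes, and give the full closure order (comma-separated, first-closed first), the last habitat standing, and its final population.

Closure order: Fernhollow, Dunmere, Hollowpine, Greywater, Juniper
Last habitat: Cedarfen with 91 animals

Round 1: Cedarfen=10 Dunmere=16 Fernhollow=22 Greywater=13 Hollowpine=19 Juniper=11 → close Fernhollow (overflow 16)
  22÷5 = 4 each, +1 to first 2
Round 2: Cedarfen=15 Dunmere=21 Greywater=17 Hollowpine=23 Juniper=15 → close Dunmere (overflow 16)
  21÷4 = 5 each, +1 to first 1
Round 3: Cedarfen=21 Greywater=22 Hollowpine=28 Juniper=20 → close Hollowpine (overflow 18)
  28÷3 = 9 each, +1 to first 1
Round 4: Cedarfen=31 Greywater=31 Juniper=29 → close Greywater (overflow 26)
  31÷2 = 15 each, +1 to first 1
Round 5: Cedarfen=47 Juniper=44 → close Juniper (overflow 33)
  44÷1 = 44 each, +1 to first 0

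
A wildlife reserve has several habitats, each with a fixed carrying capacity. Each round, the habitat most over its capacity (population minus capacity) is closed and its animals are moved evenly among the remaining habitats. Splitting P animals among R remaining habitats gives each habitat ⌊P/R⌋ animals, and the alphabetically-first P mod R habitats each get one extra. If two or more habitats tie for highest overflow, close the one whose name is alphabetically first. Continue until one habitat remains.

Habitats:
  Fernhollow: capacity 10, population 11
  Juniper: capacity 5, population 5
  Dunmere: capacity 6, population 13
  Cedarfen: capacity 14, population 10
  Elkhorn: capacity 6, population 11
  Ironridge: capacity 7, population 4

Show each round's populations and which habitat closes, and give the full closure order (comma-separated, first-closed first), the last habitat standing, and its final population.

Closure order: Dunmere, Elkhorn, Fernhollow, Juniper, Cedarfen
Last habitat: Ironridge with 54 animals

Round 1: Cedarfen=10 Dunmere=13 Elkhorn=11 Fernhollow=11 Ironridge=4 Juniper=5 → close Dunmere (overflow 7)
  13÷5 = 2 each, +1 to first 3
Round 2: Cedarfen=13 Elkhorn=14 Fernhollow=14 Ironridge=6 Juniper=7 → close Elkhorn (overflow 8)
  14÷4 = 3 each, +1 to first 2
Round 3: Cedarfen=17 Fernhollow=18 Ironridge=9 Juniper=10 → close Fernhollow (overflow 8)
  18÷3 = 6 each, +1 to first 0
Round 4: Cedarfen=23 Ironridge=15 Juniper=16 → close Juniper (overflow 11)
  16÷2 = 8 each, +1 to first 0
Round 5: Cedarfen=31 Ironridge=23 → close Cedarfen (overflow 17)
  31÷1 = 31 each, +1 to first 0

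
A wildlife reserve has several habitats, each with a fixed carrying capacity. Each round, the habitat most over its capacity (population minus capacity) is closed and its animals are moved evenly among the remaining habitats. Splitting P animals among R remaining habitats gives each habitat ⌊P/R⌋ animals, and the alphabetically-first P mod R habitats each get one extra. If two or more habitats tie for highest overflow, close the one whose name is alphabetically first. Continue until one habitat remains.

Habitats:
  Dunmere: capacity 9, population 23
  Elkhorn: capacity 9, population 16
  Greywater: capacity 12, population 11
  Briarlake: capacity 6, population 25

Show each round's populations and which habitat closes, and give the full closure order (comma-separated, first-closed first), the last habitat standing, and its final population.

Round 1: Briarlake=25 Dunmere=23 Elkhorn=16 Greywater=11 → close Briarlake (overflow 19)
  25÷3 = 8 each, +1 to first 1
Round 2: Dunmere=32 Elkhorn=24 Greywater=19 → close Dunmere (overflow 23)
  32÷2 = 16 each, +1 to first 0
Round 3: Elkhorn=40 Greywater=35 → close Elkhorn (overflow 31)
  40÷1 = 40 each, +1 to first 0

Closure order: Briarlake, Dunmere, Elkhorn
Last habitat: Greywater with 75 animals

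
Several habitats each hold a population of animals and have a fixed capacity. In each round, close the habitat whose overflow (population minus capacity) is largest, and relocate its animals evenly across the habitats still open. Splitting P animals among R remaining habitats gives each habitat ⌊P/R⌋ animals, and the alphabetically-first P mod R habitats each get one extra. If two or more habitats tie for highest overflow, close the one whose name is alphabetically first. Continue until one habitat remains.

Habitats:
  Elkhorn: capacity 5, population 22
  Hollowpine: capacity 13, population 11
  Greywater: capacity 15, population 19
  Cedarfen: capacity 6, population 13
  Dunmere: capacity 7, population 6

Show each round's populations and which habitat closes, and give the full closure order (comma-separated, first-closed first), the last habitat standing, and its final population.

Closure order: Elkhorn, Cedarfen, Greywater, Dunmere
Last habitat: Hollowpine with 71 animals

Round 1: Cedarfen=13 Dunmere=6 Elkhorn=22 Greywater=19 Hollowpine=11 → close Elkhorn (overflow 17)
  22÷4 = 5 each, +1 to first 2
Round 2: Cedarfen=19 Dunmere=12 Greywater=24 Hollowpine=16 → close Cedarfen (overflow 13)
  19÷3 = 6 each, +1 to first 1
Round 3: Dunmere=19 Greywater=30 Hollowpine=22 → close Greywater (overflow 15)
  30÷2 = 15 each, +1 to first 0
Round 4: Dunmere=34 Hollowpine=37 → close Dunmere (overflow 27)
  34÷1 = 34 each, +1 to first 0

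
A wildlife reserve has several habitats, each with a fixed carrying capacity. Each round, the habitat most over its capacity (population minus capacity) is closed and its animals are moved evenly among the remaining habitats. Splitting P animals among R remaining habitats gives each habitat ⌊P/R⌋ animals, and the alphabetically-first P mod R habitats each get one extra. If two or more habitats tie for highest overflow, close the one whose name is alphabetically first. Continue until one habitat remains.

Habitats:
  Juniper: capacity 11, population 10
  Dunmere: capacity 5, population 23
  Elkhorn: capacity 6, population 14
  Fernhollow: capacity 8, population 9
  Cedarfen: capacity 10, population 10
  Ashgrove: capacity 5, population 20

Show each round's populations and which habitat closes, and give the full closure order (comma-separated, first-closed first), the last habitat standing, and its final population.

Round 1: Ashgrove=20 Cedarfen=10 Dunmere=23 Elkhorn=14 Fernhollow=9 Juniper=10 → close Dunmere (overflow 18)
  23÷5 = 4 each, +1 to first 3
Round 2: Ashgrove=25 Cedarfen=15 Elkhorn=19 Fernhollow=13 Juniper=14 → close Ashgrove (overflow 20)
  25÷4 = 6 each, +1 to first 1
Round 3: Cedarfen=22 Elkhorn=25 Fernhollow=19 Juniper=20 → close Elkhorn (overflow 19)
  25÷3 = 8 each, +1 to first 1
Round 4: Cedarfen=31 Fernhollow=27 Juniper=28 → close Cedarfen (overflow 21)
  31÷2 = 15 each, +1 to first 1
Round 5: Fernhollow=43 Juniper=43 → close Fernhollow (overflow 35)
  43÷1 = 43 each, +1 to first 0

Closure order: Dunmere, Ashgrove, Elkhorn, Cedarfen, Fernhollow
Last habitat: Juniper with 86 animals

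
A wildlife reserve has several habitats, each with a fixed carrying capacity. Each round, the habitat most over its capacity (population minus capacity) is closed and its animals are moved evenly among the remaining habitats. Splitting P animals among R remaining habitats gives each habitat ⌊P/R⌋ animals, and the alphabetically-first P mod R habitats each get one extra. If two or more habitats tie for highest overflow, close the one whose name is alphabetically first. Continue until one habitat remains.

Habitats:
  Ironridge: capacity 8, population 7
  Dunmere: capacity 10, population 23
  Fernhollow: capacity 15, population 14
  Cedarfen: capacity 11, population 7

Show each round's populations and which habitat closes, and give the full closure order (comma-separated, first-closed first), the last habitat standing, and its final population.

Round 1: Cedarfen=7 Dunmere=23 Fernhollow=14 Ironridge=7 → close Dunmere (overflow 13)
  23÷3 = 7 each, +1 to first 2
Round 2: Cedarfen=15 Fernhollow=22 Ironridge=14 → close Fernhollow (overflow 7)
  22÷2 = 11 each, +1 to first 0
Round 3: Cedarfen=26 Ironridge=25 → close Ironridge (overflow 17)
  25÷1 = 25 each, +1 to first 0

Closure order: Dunmere, Fernhollow, Ironridge
Last habitat: Cedarfen with 51 animals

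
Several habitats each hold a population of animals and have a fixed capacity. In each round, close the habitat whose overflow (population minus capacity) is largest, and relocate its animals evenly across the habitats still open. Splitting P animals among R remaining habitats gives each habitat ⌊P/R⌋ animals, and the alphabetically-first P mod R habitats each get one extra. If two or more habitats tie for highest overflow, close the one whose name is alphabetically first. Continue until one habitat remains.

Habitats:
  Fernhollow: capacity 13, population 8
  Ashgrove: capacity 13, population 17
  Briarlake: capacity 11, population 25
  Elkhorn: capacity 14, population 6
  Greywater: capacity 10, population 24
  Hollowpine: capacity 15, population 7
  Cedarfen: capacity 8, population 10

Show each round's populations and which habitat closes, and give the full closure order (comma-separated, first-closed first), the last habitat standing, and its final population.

Round 1: Ashgrove=17 Briarlake=25 Cedarfen=10 Elkhorn=6 Fernhollow=8 Greywater=24 Hollowpine=7 → close Briarlake (overflow 14)
  25÷6 = 4 each, +1 to first 1
Round 2: Ashgrove=22 Cedarfen=14 Elkhorn=10 Fernhollow=12 Greywater=28 Hollowpine=11 → close Greywater (overflow 18)
  28÷5 = 5 each, +1 to first 3
Round 3: Ashgrove=28 Cedarfen=20 Elkhorn=16 Fernhollow=17 Hollowpine=16 → close Ashgrove (overflow 15)
  28÷4 = 7 each, +1 to first 0
Round 4: Cedarfen=27 Elkhorn=23 Fernhollow=24 Hollowpine=23 → close Cedarfen (overflow 19)
  27÷3 = 9 each, +1 to first 0
Round 5: Elkhorn=32 Fernhollow=33 Hollowpine=32 → close Fernhollow (overflow 20)
  33÷2 = 16 each, +1 to first 1
Round 6: Elkhorn=49 Hollowpine=48 → close Elkhorn (overflow 35)
  49÷1 = 49 each, +1 to first 0

Closure order: Briarlake, Greywater, Ashgrove, Cedarfen, Fernhollow, Elkhorn
Last habitat: Hollowpine with 97 animals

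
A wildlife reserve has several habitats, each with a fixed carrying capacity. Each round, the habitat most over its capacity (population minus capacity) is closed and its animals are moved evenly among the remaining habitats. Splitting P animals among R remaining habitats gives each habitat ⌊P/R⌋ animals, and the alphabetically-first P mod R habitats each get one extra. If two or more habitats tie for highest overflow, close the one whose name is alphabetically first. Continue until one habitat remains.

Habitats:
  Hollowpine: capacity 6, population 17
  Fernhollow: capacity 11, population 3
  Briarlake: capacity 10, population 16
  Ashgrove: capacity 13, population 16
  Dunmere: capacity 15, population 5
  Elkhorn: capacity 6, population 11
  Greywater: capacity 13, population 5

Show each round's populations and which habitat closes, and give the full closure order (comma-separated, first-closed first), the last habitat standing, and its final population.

Round 1: Ashgrove=16 Briarlake=16 Dunmere=5 Elkhorn=11 Fernhollow=3 Greywater=5 Hollowpine=17 → close Hollowpine (overflow 11)
  17÷6 = 2 each, +1 to first 5
Round 2: Ashgrove=19 Briarlake=19 Dunmere=8 Elkhorn=14 Fernhollow=6 Greywater=7 → close Briarlake (overflow 9)
  19÷5 = 3 each, +1 to first 4
Round 3: Ashgrove=23 Dunmere=12 Elkhorn=18 Fernhollow=10 Greywater=10 → close Elkhorn (overflow 12)
  18÷4 = 4 each, +1 to first 2
Round 4: Ashgrove=28 Dunmere=17 Fernhollow=14 Greywater=14 → close Ashgrove (overflow 15)
  28÷3 = 9 each, +1 to first 1
Round 5: Dunmere=27 Fernhollow=23 Greywater=23 → close Dunmere (overflow 12)
  27÷2 = 13 each, +1 to first 1
Round 6: Fernhollow=37 Greywater=36 → close Fernhollow (overflow 26)
  37÷1 = 37 each, +1 to first 0

Closure order: Hollowpine, Briarlake, Elkhorn, Ashgrove, Dunmere, Fernhollow
Last habitat: Greywater with 73 animals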